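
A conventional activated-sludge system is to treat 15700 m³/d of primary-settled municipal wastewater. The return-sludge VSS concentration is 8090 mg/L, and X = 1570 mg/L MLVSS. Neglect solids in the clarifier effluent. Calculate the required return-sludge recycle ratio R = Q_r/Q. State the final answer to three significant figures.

R ≈ 0.241

Mass balance around the secondary clarifier (neglecting effluent solids): R = X / (X_r − X) = 1570 / (8090 − 1570) = 0.2408.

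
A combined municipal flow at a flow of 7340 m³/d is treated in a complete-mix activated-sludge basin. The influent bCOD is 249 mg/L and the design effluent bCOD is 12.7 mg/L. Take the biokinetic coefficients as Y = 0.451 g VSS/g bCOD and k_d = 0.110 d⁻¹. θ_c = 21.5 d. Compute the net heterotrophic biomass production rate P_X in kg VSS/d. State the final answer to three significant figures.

Y_obs = Y / (1 + k_d θ_c) = 0.451 / (1 + 0.110 × 21.5) = 0.451 / 3.365 = 0.1340.
Mass of bCOD removed per day: Q(S₀ − S) = 7340 × 236.3 g/m³ = 1734 kg/d.
So the net sludge growth is P_X = 0.1340 × 1734 = 232.5 kg VSS/d.

P_X ≈ 232 kg VSS/d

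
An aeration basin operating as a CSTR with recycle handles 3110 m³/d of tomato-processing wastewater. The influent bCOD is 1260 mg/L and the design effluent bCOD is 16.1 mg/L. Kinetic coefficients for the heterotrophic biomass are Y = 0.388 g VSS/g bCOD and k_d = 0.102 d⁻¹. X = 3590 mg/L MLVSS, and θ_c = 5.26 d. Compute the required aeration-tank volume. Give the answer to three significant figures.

V ≈ 1430 m³

From the SRT design equation V = Y Q (S₀−S) θ_c / [X (1 + k_d θ_c)] = 0.388 × 3110 × (1260 − 16.1) × 5.26 / [3590 × (1 + 0.102 × 5.26)] = 7.9×10^6 / 5516 = 1431 m³.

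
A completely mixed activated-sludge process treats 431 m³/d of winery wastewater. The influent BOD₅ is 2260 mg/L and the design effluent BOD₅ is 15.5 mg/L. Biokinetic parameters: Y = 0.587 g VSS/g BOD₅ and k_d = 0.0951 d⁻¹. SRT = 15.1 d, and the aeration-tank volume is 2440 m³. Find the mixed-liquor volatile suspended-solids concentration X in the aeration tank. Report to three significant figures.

X ≈ 1440 mg/L

X = Y·Q·ΔS·θ_c / [V·(1 + k_d θ_c)] = 0.587 × 431 × (2260 − 15.5) × 15.1 / [2440 × (1 + 0.0951 × 15.1)] = 1443 mg/L.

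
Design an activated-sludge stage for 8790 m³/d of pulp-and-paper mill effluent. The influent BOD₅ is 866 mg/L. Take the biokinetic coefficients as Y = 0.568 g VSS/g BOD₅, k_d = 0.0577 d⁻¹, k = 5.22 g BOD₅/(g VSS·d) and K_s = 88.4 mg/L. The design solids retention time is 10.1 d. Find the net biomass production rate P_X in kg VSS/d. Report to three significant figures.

P_X ≈ 2720 kg VSS/d

Effluent substrate depends only on kinetics and SRT: S = K_s(1 + k_d θ_c) / [θ_c(Yk − k_d) − 1] = 88.4 × (1 + 0.0577 × 10.1) / [10.1 × (0.568 × 5.22 − 0.0577) − 1] = 139.9 / 28.36 = 4.933 mg/L.
Y_obs = Y / (1 + k_d θ_c) = 0.568 / (1 + 0.0577 × 10.1) = 0.568 / 1.583 = 0.3589.
Q·(S₀ − S) = 8790 × (866 − 4.93) × 10⁻³ = 7569 kg/d removed.
Biomass produced: P_X = Y_obs·Q·ΔS = 0.3589 × 7569 ≈ 2716 kg VSS/d.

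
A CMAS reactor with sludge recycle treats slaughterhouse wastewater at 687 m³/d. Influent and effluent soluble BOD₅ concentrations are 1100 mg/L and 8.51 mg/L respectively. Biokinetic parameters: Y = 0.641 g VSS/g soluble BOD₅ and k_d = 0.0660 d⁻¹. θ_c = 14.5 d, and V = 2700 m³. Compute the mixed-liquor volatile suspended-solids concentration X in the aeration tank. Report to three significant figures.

X ≈ 1320 mg/L

From V·X·(1 + k_d·θ_c) = Y·Q·(S₀ − S)·θ_c: X = 0.641 × 687 × (1100 − 8.51) × 14.5 / [2700 × (1 + 0.0660 × 14.5)] = 1319 mg/L.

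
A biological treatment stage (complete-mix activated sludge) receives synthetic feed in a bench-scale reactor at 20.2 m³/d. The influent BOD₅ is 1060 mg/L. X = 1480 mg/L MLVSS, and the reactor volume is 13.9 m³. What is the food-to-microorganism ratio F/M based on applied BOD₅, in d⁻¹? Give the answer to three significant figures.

F/M = Q·S₀ / (V·X) = 20.2 × 1060 / (13.90 × 1480) = 1.041 g BOD₅·(g VSS·d)⁻¹.

F/M ≈ 1.04 d⁻¹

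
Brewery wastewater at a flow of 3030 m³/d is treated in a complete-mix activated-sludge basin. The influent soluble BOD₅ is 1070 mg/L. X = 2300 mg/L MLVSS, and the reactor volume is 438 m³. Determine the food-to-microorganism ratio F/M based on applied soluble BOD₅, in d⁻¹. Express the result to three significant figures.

F/M ≈ 3.22 d⁻¹

Food-to-microorganism ratio F/M = Q S₀ / (V X) = 3030 × 1070 / (438.0 × 2300) = 3.218 d⁻¹.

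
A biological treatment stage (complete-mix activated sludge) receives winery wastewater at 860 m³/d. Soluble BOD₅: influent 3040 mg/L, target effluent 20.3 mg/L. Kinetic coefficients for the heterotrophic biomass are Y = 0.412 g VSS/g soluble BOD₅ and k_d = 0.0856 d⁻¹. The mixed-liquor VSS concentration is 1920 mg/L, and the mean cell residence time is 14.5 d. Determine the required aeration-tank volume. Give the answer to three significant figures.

V ≈ 3610 m³

From the SRT design equation V = Y Q (S₀−S) θ_c / [X (1 + k_d θ_c)] = 0.412 × 860 × (3040 − 20.3) × 14.5 / [1920 × (1 + 0.0856 × 14.5)] = 1.55×10^7 / 4303 = 3605 m³.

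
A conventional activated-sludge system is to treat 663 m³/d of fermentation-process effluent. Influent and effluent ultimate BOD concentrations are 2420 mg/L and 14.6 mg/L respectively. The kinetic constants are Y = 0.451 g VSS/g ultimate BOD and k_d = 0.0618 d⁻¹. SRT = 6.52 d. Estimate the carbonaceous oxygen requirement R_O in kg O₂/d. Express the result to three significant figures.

The observed yield is Y_obs = Y/(1 + k_d·θ_c) = 0.451 / (1 + 0.0618 × 6.52) = 0.451 / 1.403 = 0.3215 g VSS per g ultimate BOD removed.
ΔS = 2420 − 14.6 = 2405 mg/L, so the substrate removal rate is 663 × 2405/1000 = 1595 kg ultimate BOD/d.
Net sludge production P_X = 0.3215 × 1595 = 512.7 kg VSS/d.
R_O = Q·(S₀ − S) − 1.42·P_X = 1595 − 1.42 × 512.7 = 866.8 kg O₂/d.

R_O ≈ 867 kg O₂/d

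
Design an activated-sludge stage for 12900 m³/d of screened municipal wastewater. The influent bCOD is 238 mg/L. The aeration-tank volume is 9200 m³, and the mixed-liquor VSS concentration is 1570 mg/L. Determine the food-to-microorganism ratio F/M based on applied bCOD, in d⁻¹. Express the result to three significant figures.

F/M ≈ 0.213 d⁻¹

F/M = applied load / biomass = Q·S₀/(V·X) = 12900 × 238 / (9200 × 1570) = 0.2126 d⁻¹.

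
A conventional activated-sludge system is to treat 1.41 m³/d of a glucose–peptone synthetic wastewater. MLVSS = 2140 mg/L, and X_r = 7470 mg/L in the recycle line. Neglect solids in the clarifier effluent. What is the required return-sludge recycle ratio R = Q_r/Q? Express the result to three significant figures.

R = Q_r/Q = X/(X_r − X) = 2140 / (7470 − 2140) = 0.4015.

R ≈ 0.402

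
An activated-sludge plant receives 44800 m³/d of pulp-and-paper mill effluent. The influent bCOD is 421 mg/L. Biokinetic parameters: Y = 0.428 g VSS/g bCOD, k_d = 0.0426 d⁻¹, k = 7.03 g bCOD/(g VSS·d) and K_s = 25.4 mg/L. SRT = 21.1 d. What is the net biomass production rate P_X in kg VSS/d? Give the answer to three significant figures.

P_X ≈ 4240 kg VSS/d

Effluent substrate depends only on kinetics and SRT: S = K_s(1 + k_d θ_c) / [θ_c(Yk − k_d) − 1] = 25.4 × (1 + 0.0426 × 21.1) / [21.1 × (0.428 × 7.03 − 0.0426) − 1] = 48.23 / 61.59 = 0.7831 mg/L.
Correct the yield for decay: Y_obs = Y/(1 + k_d θ_c) = 0.428 / (1 + 0.0426 × 21.1) = 0.428 / 1.899 = 0.2254.
ΔS = 421 − 0.783 = 420.2 mg/L, so the substrate removal rate is 44800 × 420.2/1000 = 18826 kg bCOD/d.
Biomass produced: P_X = Y_obs·Q·ΔS = 0.2254 × 18826 ≈ 4243 kg VSS/d.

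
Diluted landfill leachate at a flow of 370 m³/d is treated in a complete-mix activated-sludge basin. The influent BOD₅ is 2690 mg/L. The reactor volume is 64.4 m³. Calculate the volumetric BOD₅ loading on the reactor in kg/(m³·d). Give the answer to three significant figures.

L_v ≈ 15.5 kg BOD₅/(m³·d)

Volumetric loading L_v = Q·S₀ / V = 370 × 2690 g/m³ / 64.40 m³ = 15455 g/(m³·d) = 15.45 kg BOD₅/(m³·d).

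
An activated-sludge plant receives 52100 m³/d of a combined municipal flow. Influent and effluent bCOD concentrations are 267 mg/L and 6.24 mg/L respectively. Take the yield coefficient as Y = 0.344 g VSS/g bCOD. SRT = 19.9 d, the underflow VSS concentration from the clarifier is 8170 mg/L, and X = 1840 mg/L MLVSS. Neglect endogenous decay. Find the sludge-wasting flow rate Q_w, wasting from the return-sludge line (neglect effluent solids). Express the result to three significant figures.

With k_d = 0 the design equation reduces to V = Y Q (S₀−S) θ_c / X = 0.344 × 52100 × (267 − 6.24) × 19.9 / 1840 = 50544 m³.
Wasting from the return line (neglecting effluent solids): Q_w = V·X / (θ_c·X_r) = 50544 × 1840 / (19.9 × 8170) = 572.0 m³/d.

Q_w ≈ 572 m³/d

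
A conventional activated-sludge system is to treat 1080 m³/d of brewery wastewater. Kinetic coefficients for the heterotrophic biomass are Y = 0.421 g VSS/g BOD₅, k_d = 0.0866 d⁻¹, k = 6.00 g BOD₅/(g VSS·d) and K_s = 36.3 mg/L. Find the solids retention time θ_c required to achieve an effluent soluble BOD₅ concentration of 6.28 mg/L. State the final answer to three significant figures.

θ_c ≈ 3.50 d

At the target effluent, Y k S/(K_s+S) = 0.421×6.00×6.28/42.58 = 0.3726 d⁻¹.
Then 1/θ_c = μ − k_d = 0.3726 − 0.0866 = 0.2860 d⁻¹, giving θ_c = 3.497 d.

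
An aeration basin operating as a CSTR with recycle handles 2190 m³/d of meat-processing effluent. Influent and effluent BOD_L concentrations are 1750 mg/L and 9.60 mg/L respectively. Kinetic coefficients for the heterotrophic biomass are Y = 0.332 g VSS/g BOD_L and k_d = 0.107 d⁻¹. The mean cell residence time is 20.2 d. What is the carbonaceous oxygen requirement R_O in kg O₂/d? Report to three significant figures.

Correct the yield for decay: Y_obs = Y/(1 + k_d θ_c) = 0.332 / (1 + 0.107 × 20.2) = 0.332 / 3.161 = 0.1050.
Mass of BOD_L removed per day: Q(S₀ − S) = 2190 × 1740 g/m³ = 3811 kg/d.
Biomass synthesised: P_X = Y_obs × 3811 = 400.3 kg VSS/d.
R_O = Q·(S₀ − S) − 1.42·P_X = 3811 − 1.42 × 400.3 = 3243 kg O₂/d.

R_O ≈ 3240 kg O₂/d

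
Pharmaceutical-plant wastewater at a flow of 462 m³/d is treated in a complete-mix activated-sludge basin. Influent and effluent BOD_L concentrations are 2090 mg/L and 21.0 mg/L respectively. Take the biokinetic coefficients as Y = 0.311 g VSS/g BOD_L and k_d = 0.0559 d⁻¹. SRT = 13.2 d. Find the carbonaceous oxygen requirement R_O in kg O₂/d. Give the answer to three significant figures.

R_O ≈ 713 kg O₂/d

Observed yield with endogenous decay: Y_obs = Y / (1 + k_d·θ_c) = 0.311 / (1 + 0.0559 × 13.2) = 0.311 / 1.738 = 0.1790 g VSS/g BOD_L.
Mass of BOD_L removed per day: Q(S₀ − S) = 462 × 2069 g/m³ = 955.9 kg/d.
Biomass synthesised: P_X = Y_obs × 955.9 = 171.1 kg VSS/d.
R_O = Q·(S₀ − S) − 1.42·P_X = 955.9 − 1.42 × 171.1 = 713.0 kg O₂/d.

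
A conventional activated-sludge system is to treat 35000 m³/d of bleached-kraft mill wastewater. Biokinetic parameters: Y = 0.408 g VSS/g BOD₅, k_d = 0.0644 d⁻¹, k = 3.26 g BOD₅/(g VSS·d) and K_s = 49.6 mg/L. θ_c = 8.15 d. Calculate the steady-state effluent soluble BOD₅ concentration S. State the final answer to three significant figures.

Effluent substrate depends only on kinetics and SRT: S = K_s(1 + k_d θ_c) / [θ_c(Yk − k_d) − 1] = 49.6 × (1 + 0.0644 × 8.15) / [8.15 × (0.408 × 3.26 − 0.0644) − 1] = 75.63 / 9.315 = 8.119 mg/L.

S ≈ 8.12 mg/L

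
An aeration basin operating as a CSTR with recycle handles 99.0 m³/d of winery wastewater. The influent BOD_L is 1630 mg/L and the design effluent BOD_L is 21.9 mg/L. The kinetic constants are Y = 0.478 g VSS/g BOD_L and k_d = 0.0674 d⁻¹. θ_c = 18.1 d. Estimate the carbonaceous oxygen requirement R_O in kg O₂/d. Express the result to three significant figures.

R_O ≈ 111 kg O₂/d

Y_obs = Y / (1 + k_d θ_c) = 0.478 / (1 + 0.0674 × 18.1) = 0.478 / 2.220 = 0.2153.
Substrate removed = Q·(S₀ − S) = 99.0 m³/d × (1630 − 21.9) g/m³ = 1.59×10^5 g/d = 159.2 kg/d.
Net sludge production P_X = 0.2153 × 159.2 = 34.28 kg VSS/d.
R_O = Q·(S₀ − S) − 1.42·P_X = 159.2 − 1.42 × 34.28 = 110.5 kg O₂/d.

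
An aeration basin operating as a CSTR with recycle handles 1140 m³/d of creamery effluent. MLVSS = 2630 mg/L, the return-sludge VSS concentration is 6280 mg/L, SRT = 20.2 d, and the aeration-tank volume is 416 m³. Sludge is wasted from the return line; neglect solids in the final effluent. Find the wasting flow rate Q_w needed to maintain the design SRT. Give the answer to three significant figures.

Q_w ≈ 8.62 m³/d

Wasting from the return line (neglecting effluent solids): Q_w = V·X / (θ_c·X_r) = 416.0 × 2630 / (20.2 × 6280) = 8.625 m³/d.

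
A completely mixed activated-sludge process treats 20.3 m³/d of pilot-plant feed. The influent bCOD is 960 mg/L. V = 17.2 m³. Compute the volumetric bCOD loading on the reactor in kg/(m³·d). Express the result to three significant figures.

Volumetric loading L_v = Q·S₀ / V = 20.3 × 960 g/m³ / 17.20 m³ = 1133 g/(m³·d) = 1.133 kg bCOD/(m³·d).

L_v ≈ 1.13 kg bCOD/(m³·d)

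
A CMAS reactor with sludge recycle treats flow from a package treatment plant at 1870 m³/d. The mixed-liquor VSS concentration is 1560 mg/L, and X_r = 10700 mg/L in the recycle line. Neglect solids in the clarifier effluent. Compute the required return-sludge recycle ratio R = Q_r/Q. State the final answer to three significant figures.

R ≈ 0.171

R = Q_r/Q = X/(X_r − X) = 1560 / (10700 − 1560) = 0.1707.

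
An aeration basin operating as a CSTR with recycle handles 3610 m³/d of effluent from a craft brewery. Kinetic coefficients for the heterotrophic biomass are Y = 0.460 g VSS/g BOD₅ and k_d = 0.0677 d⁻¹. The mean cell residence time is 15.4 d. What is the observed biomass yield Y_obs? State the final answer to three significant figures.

Y_obs ≈ 0.225 g VSS/g BOD₅

Observed yield with endogenous decay: Y_obs = Y / (1 + k_d·θ_c) = 0.460 / (1 + 0.0677 × 15.4) = 0.460 / 2.043 = 0.2252 g VSS/g BOD₅.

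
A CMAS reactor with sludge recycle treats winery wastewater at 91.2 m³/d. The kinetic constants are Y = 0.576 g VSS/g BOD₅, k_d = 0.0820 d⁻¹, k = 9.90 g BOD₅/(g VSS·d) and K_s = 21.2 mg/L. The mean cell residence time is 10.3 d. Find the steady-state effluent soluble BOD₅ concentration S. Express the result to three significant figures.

From the Monod/SRT balance for a CMAS, S = K_s·(1+k_d θ_c)/[θ_c·(Y k − k_d) − 1] = 21.2 × (1 + 0.0820 × 10.3) / [10.3 × (0.576 × 9.90 − 0.0820) − 1] = 39.11 / 56.89 = 0.6874 mg/L.

S ≈ 0.687 mg/L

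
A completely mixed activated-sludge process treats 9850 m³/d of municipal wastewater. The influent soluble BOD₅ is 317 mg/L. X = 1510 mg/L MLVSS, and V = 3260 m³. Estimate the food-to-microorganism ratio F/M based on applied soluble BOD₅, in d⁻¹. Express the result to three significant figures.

F/M ≈ 0.634 d⁻¹

Food-to-microorganism ratio F/M = Q S₀ / (V X) = 9850 × 317 / (3260 × 1510) = 0.6343 d⁻¹.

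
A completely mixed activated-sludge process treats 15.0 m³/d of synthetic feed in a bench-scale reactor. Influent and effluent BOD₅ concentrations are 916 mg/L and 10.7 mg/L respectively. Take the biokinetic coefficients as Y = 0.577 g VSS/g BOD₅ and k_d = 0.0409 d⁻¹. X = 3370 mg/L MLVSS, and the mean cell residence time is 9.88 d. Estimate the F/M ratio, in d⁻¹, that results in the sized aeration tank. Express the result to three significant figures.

F/M ≈ 0.249 d⁻¹

Steady-state biomass mass balance: V·X·(1 + k_d·θ_c) = Y·Q·(S₀ − S)·θ_c, so V = 0.577 × 15.0 × (916 − 10.7) × 9.88 / [3370 × (1 + 0.0409 × 9.88)] = 7.74×10^4 / 4732 = 16.36 m³.
F/M = applied load / biomass = Q·S₀/(V·X) = 15.0 × 916 / (16.36 × 3370) = 0.2492 d⁻¹.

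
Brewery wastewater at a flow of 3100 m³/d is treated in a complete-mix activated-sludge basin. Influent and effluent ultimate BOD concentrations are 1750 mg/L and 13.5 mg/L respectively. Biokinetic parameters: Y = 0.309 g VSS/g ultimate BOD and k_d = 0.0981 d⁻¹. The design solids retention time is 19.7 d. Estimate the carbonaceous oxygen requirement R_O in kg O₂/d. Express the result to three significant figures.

Observed yield with endogenous decay: Y_obs = Y / (1 + k_d·θ_c) = 0.309 / (1 + 0.0981 × 19.7) = 0.309 / 2.933 = 0.1054 g VSS/g ultimate BOD.
Q·(S₀ − S) = 3100 × (1750 − 13.5) × 10⁻³ = 5383 kg/d removed.
Net sludge production P_X = 0.1054 × 5383 = 567.2 kg VSS/d.
R_O = Q·ΔS − 1.42 P_X = 5383 − 805.4 = 4578 kg O₂/d.

R_O ≈ 4580 kg O₂/d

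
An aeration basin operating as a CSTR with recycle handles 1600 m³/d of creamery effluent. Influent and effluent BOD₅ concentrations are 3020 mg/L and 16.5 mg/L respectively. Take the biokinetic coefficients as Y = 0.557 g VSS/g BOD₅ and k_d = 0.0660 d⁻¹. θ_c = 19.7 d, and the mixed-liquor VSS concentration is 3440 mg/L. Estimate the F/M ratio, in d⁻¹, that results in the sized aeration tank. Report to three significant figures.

From the SRT design equation V = Y Q (S₀−S) θ_c / [X (1 + k_d θ_c)] = 0.557 × 1600 × (3020 − 16.5) × 19.7 / [3440 × (1 + 0.0660 × 19.7)] = 5.27×10^7 / 7913 = 6664 m³.
F/M = Q·S₀ / (V·X) = 1600 × 3020 / (6664 × 3440) = 0.2108 g BOD₅·(g VSS·d)⁻¹.

F/M ≈ 0.211 d⁻¹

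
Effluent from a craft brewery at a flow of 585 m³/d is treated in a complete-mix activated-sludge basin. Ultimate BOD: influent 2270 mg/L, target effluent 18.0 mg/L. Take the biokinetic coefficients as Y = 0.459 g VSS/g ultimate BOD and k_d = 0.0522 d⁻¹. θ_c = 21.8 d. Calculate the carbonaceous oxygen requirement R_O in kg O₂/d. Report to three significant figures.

Correct the yield for decay: Y_obs = Y/(1 + k_d θ_c) = 0.459 / (1 + 0.0522 × 21.8) = 0.459 / 2.138 = 0.2147.
ΔS = 2270 − 18.0 = 2252 mg/L, so the substrate removal rate is 585 × 2252/1000 = 1317 kg ultimate BOD/d.
Biomass synthesised: P_X = Y_obs × 1317 = 282.8 kg VSS/d.
R_O = Q·(S₀ − S) − 1.42·P_X = 1317 − 1.42 × 282.8 = 915.8 kg O₂/d.

R_O ≈ 916 kg O₂/d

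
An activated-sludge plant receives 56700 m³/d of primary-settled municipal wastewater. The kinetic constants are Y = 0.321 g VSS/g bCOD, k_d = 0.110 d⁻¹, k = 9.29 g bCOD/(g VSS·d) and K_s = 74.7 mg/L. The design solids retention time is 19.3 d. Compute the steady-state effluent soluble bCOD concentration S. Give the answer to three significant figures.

S ≈ 4.29 mg/L

For a completely mixed reactor with recycle the Lawrence–McCarty relation gives S = K_s·(1 + k_d·θ_c) / [θ_c·(Y·k − k_d) − 1] = 74.7 × (1 + 0.110 × 19.3) / [19.3 × (0.321 × 9.29 − 0.110) − 1] = 233.3 / 54.43 = 4.286 mg/L.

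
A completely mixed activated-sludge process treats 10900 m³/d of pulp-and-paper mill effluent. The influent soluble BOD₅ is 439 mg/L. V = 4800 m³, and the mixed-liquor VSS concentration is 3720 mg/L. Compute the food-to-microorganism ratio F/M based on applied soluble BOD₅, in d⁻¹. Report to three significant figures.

F/M = applied load / biomass = Q·S₀/(V·X) = 10900 × 439 / (4800 × 3720) = 0.2680 d⁻¹.

F/M ≈ 0.268 d⁻¹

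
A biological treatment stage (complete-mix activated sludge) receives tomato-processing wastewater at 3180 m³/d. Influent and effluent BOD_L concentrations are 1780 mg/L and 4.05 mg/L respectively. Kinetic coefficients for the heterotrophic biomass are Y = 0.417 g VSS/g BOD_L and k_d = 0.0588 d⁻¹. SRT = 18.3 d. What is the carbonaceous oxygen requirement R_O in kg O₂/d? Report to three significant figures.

R_O ≈ 4040 kg O₂/d

Y_obs = Y / (1 + k_d θ_c) = 0.417 / (1 + 0.0588 × 18.3) = 0.417 / 2.076 = 0.2009.
Substrate removed = Q·(S₀ − S) = 3180 m³/d × (1780 − 4.05) g/m³ = 5.65×10^6 g/d = 5648 kg/d.
P_X = Y_obs·Q·(S₀ − S) = 0.2009 × 5648 = 1134 kg VSS/d.
R_O = Q·ΔS − 1.42 P_X = 5648 − 1611 = 4037 kg O₂/d.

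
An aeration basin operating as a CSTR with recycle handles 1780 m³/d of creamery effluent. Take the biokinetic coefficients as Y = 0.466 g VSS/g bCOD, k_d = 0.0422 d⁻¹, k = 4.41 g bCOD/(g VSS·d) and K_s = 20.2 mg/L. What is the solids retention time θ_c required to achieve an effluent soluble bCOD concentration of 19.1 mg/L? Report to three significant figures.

θ_c ≈ 1.05 d

From 1/θ_c = Y·k·S/(K_s + S) − k_d: Y·k·S/(K_s+S) = 0.466 × 4.41 × 19.1 / (20.2 + 19.1) = 0.9988 d⁻¹.
Then 1/θ_c = μ − k_d = 0.9988 − 0.0422 = 0.9566 d⁻¹, giving θ_c = 1.045 d.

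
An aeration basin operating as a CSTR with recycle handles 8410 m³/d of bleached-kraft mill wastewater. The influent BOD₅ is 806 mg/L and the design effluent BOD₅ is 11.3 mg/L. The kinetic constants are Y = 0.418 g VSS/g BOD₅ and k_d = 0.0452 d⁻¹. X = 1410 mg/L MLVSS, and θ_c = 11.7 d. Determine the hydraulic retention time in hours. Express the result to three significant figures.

Rearranging the biomass balance for a CMAS with decay, V = Y·Q·ΔS·θ_c / [X·(1+k_d θ_c)] = 0.418 × 8410 × (806 − 11.3) × 11.7 / [1410 × (1 + 0.0452 × 11.7)] = 3.27×10^7 / 2156 = 15163 m³.
Hydraulic retention time τ = V/Q = 15163 / 8410 = 1.803 d = 43.27 h.

τ ≈ 43.3 h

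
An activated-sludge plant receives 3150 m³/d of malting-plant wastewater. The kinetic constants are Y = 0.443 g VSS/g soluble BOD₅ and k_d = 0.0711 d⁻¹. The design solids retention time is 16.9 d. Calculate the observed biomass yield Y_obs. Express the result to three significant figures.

Y_obs ≈ 0.201 g VSS/g soluble BOD₅

Y_obs = Y / (1 + k_d θ_c) = 0.443 / (1 + 0.0711 × 16.9) = 0.443 / 2.202 = 0.2012.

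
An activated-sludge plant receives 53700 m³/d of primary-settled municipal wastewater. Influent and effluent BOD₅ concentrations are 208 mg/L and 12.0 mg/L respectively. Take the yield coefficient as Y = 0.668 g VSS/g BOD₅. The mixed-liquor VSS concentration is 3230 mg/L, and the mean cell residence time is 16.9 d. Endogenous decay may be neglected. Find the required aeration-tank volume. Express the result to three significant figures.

V·X = Y·Q·ΔS·θ_c gives V = 0.668 × 53700 × (208 − 12.0) × 16.9 / 3230 = 36787 m³.

V ≈ 36800 m³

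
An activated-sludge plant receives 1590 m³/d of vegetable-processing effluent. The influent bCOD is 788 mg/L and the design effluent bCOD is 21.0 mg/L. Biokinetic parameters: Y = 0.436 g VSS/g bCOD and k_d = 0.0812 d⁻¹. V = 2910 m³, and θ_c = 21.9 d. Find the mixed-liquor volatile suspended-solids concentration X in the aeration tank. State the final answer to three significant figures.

X ≈ 1440 mg/L

From V·X·(1 + k_d·θ_c) = Y·Q·(S₀ − S)·θ_c: X = 0.436 × 1590 × (788 − 21.0) × 21.9 / [2910 × (1 + 0.0812 × 21.9)] = 1440 mg/L.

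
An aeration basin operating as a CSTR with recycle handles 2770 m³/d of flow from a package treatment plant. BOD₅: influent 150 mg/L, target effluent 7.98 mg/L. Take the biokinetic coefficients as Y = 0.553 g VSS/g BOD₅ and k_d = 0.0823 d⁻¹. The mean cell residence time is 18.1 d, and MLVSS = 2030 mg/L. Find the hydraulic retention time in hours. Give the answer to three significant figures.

Steady-state biomass mass balance: V·X·(1 + k_d·θ_c) = Y·Q·(S₀ − S)·θ_c, so V = 0.553 × 2770 × (150 − 7.98) × 18.1 / [2030 × (1 + 0.0823 × 18.1)] = 3.94×10^6 / 5054 = 779.1 m³.
HRT = V/Q = 779.1 m³ / 2770 m³·d⁻¹ = 0.2813 d × 24 = 6.750 h.

τ ≈ 6.75 h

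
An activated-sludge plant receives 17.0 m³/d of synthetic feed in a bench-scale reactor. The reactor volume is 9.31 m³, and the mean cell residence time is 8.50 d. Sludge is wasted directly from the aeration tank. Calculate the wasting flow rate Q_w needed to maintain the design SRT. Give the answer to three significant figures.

Q_w ≈ 1.10 m³/d

For wasting at MLVSS concentration, Q_w = V/θ_c = 9.310/8.50 = 1.095 m³/d.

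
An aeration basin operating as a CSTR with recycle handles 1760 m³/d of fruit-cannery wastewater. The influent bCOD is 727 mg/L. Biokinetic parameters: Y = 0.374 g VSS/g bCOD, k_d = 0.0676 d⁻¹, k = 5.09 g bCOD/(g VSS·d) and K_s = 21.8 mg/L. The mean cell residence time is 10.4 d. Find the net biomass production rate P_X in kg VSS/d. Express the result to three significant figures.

P_X ≈ 280 kg VSS/d

Effluent substrate depends only on kinetics and SRT: S = K_s(1 + k_d θ_c) / [θ_c(Yk − k_d) − 1] = 21.8 × (1 + 0.0676 × 10.4) / [10.4 × (0.374 × 5.09 − 0.0676) − 1] = 37.13 / 18.10 = 2.052 mg/L.
Observed yield with endogenous decay: Y_obs = Y / (1 + k_d·θ_c) = 0.374 / (1 + 0.0676 × 10.4) = 0.374 / 1.703 = 0.2196 g VSS/g bCOD.
ΔS = 727 − 2.05 = 725.0 mg/L, so the substrate removal rate is 1760 × 725.0/1000 = 1276 kg bCOD/d.
Net biomass production P_X = Y_obs × Q·(S₀ − S) = 0.2196 × 1276 = 280.2 kg VSS/d.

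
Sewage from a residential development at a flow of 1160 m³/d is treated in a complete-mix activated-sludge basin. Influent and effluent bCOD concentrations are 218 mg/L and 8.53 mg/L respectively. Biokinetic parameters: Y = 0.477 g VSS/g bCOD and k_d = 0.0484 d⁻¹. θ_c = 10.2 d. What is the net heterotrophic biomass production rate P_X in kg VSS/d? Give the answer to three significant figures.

P_X ≈ 77.6 kg VSS/d

Correct the yield for decay: Y_obs = Y/(1 + k_d θ_c) = 0.477 / (1 + 0.0484 × 10.2) = 0.477 / 1.494 = 0.3193.
Mass of bCOD removed per day: Q(S₀ − S) = 1160 × 209.5 g/m³ = 243.0 kg/d.
Biomass produced: P_X = Y_obs·Q·ΔS = 0.3193 × 243.0 ≈ 77.60 kg VSS/d.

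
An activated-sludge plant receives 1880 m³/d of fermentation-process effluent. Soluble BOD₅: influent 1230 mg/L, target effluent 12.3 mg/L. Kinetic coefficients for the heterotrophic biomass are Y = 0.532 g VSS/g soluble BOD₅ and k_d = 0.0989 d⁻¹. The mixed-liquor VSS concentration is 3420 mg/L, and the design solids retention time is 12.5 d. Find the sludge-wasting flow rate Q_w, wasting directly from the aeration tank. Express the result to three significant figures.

Q_w ≈ 159 m³/d

Steady-state biomass mass balance: V·X·(1 + k_d·θ_c) = Y·Q·(S₀ − S)·θ_c, so V = 0.532 × 1880 × (1230 − 12.3) × 12.5 / [3420 × (1 + 0.0989 × 12.5)] = 1.52×10^7 / 7648 = 1991 m³.
With mixed-liquor wasting, θ_c = V/Q_w, so Q_w = V/θ_c = 1991/12.5 = 159.2 m³/d.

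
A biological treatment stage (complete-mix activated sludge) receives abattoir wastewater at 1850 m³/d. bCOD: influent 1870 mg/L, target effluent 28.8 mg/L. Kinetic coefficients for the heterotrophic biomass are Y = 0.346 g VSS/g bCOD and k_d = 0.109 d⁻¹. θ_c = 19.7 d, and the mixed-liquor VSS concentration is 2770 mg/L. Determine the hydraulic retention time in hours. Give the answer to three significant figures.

τ ≈ 34.5 h

Rearranging the biomass balance for a CMAS with decay, V = Y·Q·ΔS·θ_c / [X·(1+k_d θ_c)] = 0.346 × 1850 × (1870 − 28.8) × 19.7 / [2770 × (1 + 0.109 × 19.7)] = 2.32×10^7 / 8718 = 2663 m³.
Hydraulic retention time τ = V/Q = 2663 / 1850 = 1.440 d = 34.55 h.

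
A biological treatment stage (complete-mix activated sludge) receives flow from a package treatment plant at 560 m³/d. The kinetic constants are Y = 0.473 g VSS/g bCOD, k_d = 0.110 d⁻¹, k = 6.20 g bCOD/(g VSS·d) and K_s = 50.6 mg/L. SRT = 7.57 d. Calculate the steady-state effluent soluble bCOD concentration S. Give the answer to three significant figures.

S ≈ 4.55 mg/L

Effluent substrate depends only on kinetics and SRT: S = K_s(1 + k_d θ_c) / [θ_c(Yk − k_d) − 1] = 50.6 × (1 + 0.110 × 7.57) / [7.57 × (0.473 × 6.20 − 0.110) − 1] = 92.73 / 20.37 = 4.553 mg/L.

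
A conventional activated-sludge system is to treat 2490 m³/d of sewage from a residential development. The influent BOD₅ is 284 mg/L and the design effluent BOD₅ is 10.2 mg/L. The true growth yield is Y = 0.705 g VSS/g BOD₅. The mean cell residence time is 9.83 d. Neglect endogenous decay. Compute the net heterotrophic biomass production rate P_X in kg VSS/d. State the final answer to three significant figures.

With endogenous decay neglected, the observed yield equals the true yield: Y_obs = Y = 0.705 g VSS/g BOD₅.
Q·(S₀ − S) = 2490 × (284 − 10.2) × 10⁻³ = 681.8 kg/d removed.
Biomass produced: P_X = Y_obs·Q·ΔS = 0.7050 × 681.8 ≈ 480.6 kg VSS/d.

P_X ≈ 481 kg VSS/d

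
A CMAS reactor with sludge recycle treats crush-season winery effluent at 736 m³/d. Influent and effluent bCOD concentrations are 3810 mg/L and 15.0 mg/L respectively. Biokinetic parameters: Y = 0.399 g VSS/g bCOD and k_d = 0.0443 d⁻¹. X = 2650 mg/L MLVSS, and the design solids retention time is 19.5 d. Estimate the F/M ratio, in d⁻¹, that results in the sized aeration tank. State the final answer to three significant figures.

Steady-state biomass mass balance: V·X·(1 + k_d·θ_c) = Y·Q·(S₀ − S)·θ_c, so V = 0.399 × 736 × (3810 − 15.0) × 19.5 / [2650 × (1 + 0.0443 × 19.5)] = 2.17×10^7 / 4939 = 4400 m³.
F/M = applied load / biomass = Q·S₀/(V·X) = 736 × 3810 / (4400 × 2650) = 0.2405 d⁻¹.

F/M ≈ 0.241 d⁻¹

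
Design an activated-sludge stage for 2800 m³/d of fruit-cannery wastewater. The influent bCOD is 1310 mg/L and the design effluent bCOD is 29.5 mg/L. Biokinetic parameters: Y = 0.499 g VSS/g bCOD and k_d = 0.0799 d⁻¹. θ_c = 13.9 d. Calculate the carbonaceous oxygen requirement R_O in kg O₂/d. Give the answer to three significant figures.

R_O ≈ 2380 kg O₂/d

The observed yield is Y_obs = Y/(1 + k_d·θ_c) = 0.499 / (1 + 0.0799 × 13.9) = 0.499 / 2.111 = 0.2364 g VSS per g bCOD removed.
ΔS = 1310 − 29.5 = 1280 mg/L, so the substrate removal rate is 2800 × 1280/1000 = 3585 kg bCOD/d.
Biomass synthesised: P_X = Y_obs × 3585 = 847.7 kg VSS/d.
Carbonaceous O₂ demand = substrate oxidised − cell-mass equivalent = 3585 − 1.42 × 847.7 = 2382 kg O₂/d.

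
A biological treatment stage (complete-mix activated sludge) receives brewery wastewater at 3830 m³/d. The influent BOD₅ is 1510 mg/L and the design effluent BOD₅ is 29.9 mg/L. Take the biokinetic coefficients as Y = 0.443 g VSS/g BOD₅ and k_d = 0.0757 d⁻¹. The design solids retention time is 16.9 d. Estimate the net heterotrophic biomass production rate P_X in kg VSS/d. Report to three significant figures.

P_X ≈ 1100 kg VSS/d

Y_obs = Y / (1 + k_d θ_c) = 0.443 / (1 + 0.0757 × 16.9) = 0.443 / 2.279 = 0.1944.
ΔS = 1510 − 29.9 = 1480 mg/L, so the substrate removal rate is 3830 × 1480/1000 = 5669 kg BOD₅/d.
So the net sludge growth is P_X = 0.1944 × 5669 = 1102 kg VSS/d.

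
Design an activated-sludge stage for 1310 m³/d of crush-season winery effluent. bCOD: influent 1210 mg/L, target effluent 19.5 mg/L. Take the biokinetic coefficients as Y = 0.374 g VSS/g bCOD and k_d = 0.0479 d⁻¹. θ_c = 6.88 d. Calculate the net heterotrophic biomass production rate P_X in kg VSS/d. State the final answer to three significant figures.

Correct the yield for decay: Y_obs = Y/(1 + k_d θ_c) = 0.374 / (1 + 0.0479 × 6.88) = 0.374 / 1.330 = 0.2813.
Substrate removed = Q·(S₀ − S) = 1310 m³/d × (1210 − 19.5) g/m³ = 1.56×10^6 g/d = 1560 kg/d.
So the net sludge growth is P_X = 0.2813 × 1560 = 438.7 kg VSS/d.

P_X ≈ 439 kg VSS/d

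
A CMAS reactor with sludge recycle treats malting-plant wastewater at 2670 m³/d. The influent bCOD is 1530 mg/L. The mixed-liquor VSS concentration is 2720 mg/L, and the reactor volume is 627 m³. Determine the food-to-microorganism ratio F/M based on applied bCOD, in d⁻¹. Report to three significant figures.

F/M ≈ 2.40 d⁻¹

F/M = applied load / biomass = Q·S₀/(V·X) = 2670 × 1530 / (627.0 × 2720) = 2.395 d⁻¹.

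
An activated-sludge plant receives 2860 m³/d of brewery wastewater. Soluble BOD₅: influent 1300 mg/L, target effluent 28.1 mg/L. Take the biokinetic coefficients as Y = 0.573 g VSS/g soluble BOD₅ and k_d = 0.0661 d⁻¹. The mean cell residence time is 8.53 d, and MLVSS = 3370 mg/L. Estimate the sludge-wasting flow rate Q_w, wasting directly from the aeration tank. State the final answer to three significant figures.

Q_w ≈ 396 m³/d

From the SRT design equation V = Y Q (S₀−S) θ_c / [X (1 + k_d θ_c)] = 0.573 × 2860 × (1300 − 28.1) × 8.53 / [3370 × (1 + 0.0661 × 8.53)] = 1.78×10^7 / 5270 = 3374 m³.
For wasting at MLVSS concentration, Q_w = V/θ_c = 3374/8.53 = 395.5 m³/d.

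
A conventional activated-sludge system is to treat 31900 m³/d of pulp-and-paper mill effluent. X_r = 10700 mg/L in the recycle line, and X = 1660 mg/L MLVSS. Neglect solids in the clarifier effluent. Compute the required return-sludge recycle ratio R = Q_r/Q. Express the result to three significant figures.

R = Q_r/Q = X/(X_r − X) = 1660 / (10700 − 1660) = 0.1836.

R ≈ 0.184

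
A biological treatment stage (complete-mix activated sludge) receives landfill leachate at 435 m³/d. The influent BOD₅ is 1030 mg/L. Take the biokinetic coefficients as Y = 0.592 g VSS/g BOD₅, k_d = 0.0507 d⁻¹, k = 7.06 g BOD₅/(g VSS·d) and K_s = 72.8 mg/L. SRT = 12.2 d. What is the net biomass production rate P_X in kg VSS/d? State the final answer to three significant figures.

From the Monod/SRT balance for a CMAS, S = K_s·(1+k_d θ_c)/[θ_c·(Y k − k_d) − 1] = 72.8 × (1 + 0.0507 × 12.2) / [12.2 × (0.592 × 7.06 − 0.0507) − 1] = 117.8 / 49.37 = 2.387 mg/L.
Observed yield with endogenous decay: Y_obs = Y / (1 + k_d·θ_c) = 0.592 / (1 + 0.0507 × 12.2) = 0.592 / 1.619 = 0.3658 g VSS/g BOD₅.
ΔS = 1030 − 2.39 = 1028 mg/L, so the substrate removal rate is 435 × 1028/1000 = 447.0 kg BOD₅/d.
P_X = Y_obs · Q(S₀ − S) = 0.3658 × 447.0 = 163.5 kg VSS/d.

P_X ≈ 163 kg VSS/d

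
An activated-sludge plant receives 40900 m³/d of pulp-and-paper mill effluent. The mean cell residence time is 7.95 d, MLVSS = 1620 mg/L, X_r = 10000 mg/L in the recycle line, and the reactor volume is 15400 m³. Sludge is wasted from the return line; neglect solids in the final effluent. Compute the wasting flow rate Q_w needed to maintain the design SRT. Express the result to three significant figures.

Wasting from the return line (neglecting effluent solids): Q_w = V·X / (θ_c·X_r) = 15400 × 1620 / (7.95 × 10000) = 313.8 m³/d.

Q_w ≈ 314 m³/d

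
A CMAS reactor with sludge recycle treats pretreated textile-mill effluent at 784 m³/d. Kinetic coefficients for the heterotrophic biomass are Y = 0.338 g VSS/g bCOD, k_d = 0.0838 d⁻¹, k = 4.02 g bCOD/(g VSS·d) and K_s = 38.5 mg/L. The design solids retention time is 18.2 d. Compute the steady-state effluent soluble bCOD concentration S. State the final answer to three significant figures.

S ≈ 4.38 mg/L

Effluent substrate depends only on kinetics and SRT: S = K_s(1 + k_d θ_c) / [θ_c(Yk − k_d) − 1] = 38.5 × (1 + 0.0838 × 18.2) / [18.2 × (0.338 × 4.02 − 0.0838) − 1] = 97.22 / 22.20 = 4.378 mg/L.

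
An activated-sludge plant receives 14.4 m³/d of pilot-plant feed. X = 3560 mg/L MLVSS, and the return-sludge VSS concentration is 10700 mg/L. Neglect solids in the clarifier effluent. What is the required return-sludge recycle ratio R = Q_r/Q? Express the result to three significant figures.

R = Q_r/Q = X/(X_r − X) = 3560 / (10700 − 3560) = 0.4986.

R ≈ 0.499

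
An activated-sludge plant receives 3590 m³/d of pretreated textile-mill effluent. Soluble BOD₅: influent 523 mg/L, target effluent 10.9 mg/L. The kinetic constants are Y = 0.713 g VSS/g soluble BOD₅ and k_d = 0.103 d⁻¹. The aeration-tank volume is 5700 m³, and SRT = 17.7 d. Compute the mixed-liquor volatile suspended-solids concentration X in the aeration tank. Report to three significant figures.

From V·X·(1 + k_d·θ_c) = Y·Q·(S₀ − S)·θ_c: X = 0.713 × 3590 × (523 − 10.9) × 17.7 / [5700 × (1 + 0.103 × 17.7)] = 1442 mg/L.

X ≈ 1440 mg/L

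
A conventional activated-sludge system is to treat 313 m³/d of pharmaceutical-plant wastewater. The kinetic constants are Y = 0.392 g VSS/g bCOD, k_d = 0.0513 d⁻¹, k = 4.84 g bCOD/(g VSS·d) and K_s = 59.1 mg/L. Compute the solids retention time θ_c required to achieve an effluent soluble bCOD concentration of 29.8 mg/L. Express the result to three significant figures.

At the target effluent, Y k S/(K_s+S) = 0.392×4.84×29.8/88.90 = 0.6360 d⁻¹.
1/θ_c = 0.6360 − 0.0513 = 0.5847 d⁻¹, so θ_c = 1.710 d.

θ_c ≈ 1.71 d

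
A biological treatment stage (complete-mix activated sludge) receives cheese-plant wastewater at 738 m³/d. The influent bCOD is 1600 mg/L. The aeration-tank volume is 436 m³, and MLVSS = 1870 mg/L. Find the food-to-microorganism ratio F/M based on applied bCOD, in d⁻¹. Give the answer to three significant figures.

F/M ≈ 1.45 d⁻¹

F/M = applied load / biomass = Q·S₀/(V·X) = 738 × 1600 / (436.0 × 1870) = 1.448 d⁻¹.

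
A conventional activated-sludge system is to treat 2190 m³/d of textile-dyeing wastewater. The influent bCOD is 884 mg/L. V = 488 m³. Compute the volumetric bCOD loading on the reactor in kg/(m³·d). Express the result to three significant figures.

Applied bCOD load per unit volume = Q·S₀/V = (2190 × 884/1000)/488.0 = 3.967 kg bCOD·m⁻³·d⁻¹.

L_v ≈ 3.97 kg bCOD/(m³·d)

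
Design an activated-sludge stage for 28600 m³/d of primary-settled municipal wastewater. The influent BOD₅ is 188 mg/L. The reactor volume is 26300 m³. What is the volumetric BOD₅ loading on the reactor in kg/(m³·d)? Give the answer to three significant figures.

Applied BOD₅ load per unit volume = Q·S₀/V = (28600 × 188/1000)/26300 = 0.2044 kg BOD₅·m⁻³·d⁻¹.

L_v ≈ 0.204 kg BOD₅/(m³·d)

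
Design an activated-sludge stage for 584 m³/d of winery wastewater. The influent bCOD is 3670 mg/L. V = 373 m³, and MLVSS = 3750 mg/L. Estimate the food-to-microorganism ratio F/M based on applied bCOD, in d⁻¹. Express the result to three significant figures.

F/M = applied load / biomass = Q·S₀/(V·X) = 584 × 3670 / (373.0 × 3750) = 1.532 d⁻¹.

F/M ≈ 1.53 d⁻¹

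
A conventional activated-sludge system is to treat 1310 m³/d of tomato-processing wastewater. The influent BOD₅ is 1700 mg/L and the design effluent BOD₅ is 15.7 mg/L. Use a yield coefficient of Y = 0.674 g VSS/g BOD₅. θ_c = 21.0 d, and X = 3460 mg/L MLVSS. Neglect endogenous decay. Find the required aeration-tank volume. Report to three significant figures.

V·X = Y·Q·ΔS·θ_c gives V = 0.674 × 1310 × (1700 − 15.7) × 21.0 / 3460 = 9026 m³.

V ≈ 9030 m³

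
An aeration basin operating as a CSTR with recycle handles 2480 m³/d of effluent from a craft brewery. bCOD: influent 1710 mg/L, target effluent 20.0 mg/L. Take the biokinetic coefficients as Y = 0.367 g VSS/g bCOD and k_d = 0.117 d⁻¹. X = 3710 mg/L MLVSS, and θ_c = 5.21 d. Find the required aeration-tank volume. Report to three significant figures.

V ≈ 1340 m³

Steady-state biomass mass balance: V·X·(1 + k_d·θ_c) = Y·Q·(S₀ − S)·θ_c, so V = 0.367 × 2480 × (1710 − 20.0) × 5.21 / [3710 × (1 + 0.117 × 5.21)] = 8.01×10^6 / 5972 = 1342 m³.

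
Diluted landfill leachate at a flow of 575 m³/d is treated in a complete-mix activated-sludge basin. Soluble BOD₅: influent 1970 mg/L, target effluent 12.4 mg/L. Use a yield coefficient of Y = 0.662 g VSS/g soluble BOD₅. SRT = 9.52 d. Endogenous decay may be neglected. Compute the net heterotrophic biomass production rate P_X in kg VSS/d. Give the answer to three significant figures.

Since k_d ≈ 0, Y_obs = Y = 0.662 g VSS/g soluble BOD₅.
ΔS = 1970 − 12.4 = 1958 mg/L, so the substrate removal rate is 575 × 1958/1000 = 1126 kg soluble BOD₅/d.
P_X = Y_obs · Q(S₀ − S) = 0.6620 × 1126 = 745.2 kg VSS/d.

P_X ≈ 745 kg VSS/d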